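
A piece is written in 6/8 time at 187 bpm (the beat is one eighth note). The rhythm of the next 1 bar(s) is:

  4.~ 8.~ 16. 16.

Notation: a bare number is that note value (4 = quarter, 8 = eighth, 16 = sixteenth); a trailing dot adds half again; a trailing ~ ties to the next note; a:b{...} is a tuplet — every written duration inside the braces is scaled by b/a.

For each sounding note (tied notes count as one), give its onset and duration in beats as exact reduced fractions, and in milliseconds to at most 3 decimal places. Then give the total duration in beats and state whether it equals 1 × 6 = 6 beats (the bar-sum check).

1) 0.0ms=0b +1684.492ms=21/4b
2) 1684.492ms=21/4b +240.642ms=3/4b
Σ=6b of 6 (187bpm 6/8) — PASS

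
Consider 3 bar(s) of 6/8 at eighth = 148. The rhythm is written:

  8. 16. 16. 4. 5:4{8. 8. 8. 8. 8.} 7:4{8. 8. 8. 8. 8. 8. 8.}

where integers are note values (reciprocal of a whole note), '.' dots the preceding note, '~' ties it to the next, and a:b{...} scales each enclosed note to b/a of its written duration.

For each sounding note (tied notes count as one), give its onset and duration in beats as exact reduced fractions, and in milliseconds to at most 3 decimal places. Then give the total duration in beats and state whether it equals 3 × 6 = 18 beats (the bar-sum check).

1) 0.0ms=0b +608.108ms=3/2b
2) 608.108ms=3/2b +304.054ms=3/4b
3) 912.162ms=9/4b +304.054ms=3/4b
4) 1216.216ms=3b +1216.216ms=3b
5) 2432.432ms=6b +486.486ms=6/5b
6) 2918.919ms=36/5b +486.486ms=6/5b
7) 3405.405ms=42/5b +486.486ms=6/5b
8) 3891.892ms=48/5b +486.486ms=6/5b
9) 4378.378ms=54/5b +486.486ms=6/5b
10) 4864.865ms=12b +347.49ms=6/7b
11) 5212.355ms=90/7b +347.49ms=6/7b
12) 5559.846ms=96/7b +347.49ms=6/7b
13) 5907.336ms=102/7b +347.49ms=6/7b
14) 6254.826ms=108/7b +347.49ms=6/7b
15) 6602.317ms=114/7b +347.49ms=6/7b
16) 6949.807ms=120/7b +347.49ms=6/7b
Σ=18b of 18 (148bpm 6/8) — PASS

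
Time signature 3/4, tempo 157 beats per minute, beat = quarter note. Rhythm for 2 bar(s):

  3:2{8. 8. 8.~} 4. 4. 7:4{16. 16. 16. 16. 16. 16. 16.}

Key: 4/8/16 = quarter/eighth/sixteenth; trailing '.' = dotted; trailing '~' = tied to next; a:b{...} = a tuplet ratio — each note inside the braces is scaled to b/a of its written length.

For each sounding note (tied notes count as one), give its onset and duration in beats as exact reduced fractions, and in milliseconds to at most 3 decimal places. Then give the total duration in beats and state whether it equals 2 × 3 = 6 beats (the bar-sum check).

1) 0.0ms=0b +191.083ms=1/2b
2) 191.083ms=1/2b +191.083ms=1/2b
3) 382.166ms=1b +764.331ms=2b
4) 1146.497ms=3b +573.248ms=3/2b
5) 1719.745ms=9/2b +81.893ms=3/14b
6) 1801.638ms=33/7b +81.893ms=3/14b
7) 1883.53ms=69/14b +81.893ms=3/14b
8) 1965.423ms=36/7b +81.893ms=3/14b
9) 2047.316ms=75/14b +81.893ms=3/14b
10) 2129.208ms=39/7b +81.893ms=3/14b
11) 2211.101ms=81/14b +81.893ms=3/14b
Σ=6b of 6 (157bpm 3/4) — PASS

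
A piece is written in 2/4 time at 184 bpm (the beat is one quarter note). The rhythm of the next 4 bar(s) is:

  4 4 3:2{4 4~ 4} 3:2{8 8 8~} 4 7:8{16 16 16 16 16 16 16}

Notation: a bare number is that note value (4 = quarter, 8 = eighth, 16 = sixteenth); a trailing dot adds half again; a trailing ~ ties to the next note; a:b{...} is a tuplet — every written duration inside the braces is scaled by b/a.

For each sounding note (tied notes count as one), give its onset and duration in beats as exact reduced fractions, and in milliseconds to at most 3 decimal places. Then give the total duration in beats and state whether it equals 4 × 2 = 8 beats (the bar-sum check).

1) 0.0ms=0b +326.087ms=1b
2) 326.087ms=1b +326.087ms=1b
3) 652.174ms=2b +217.391ms=2/3b
4) 869.565ms=8/3b +434.783ms=4/3b
5) 1304.348ms=4b +108.696ms=1/3b
6) 1413.043ms=13/3b +108.696ms=1/3b
7) 1521.739ms=14/3b +434.783ms=4/3b
8) 1956.522ms=6b +93.168ms=2/7b
9) 2049.689ms=44/7b +93.168ms=2/7b
10) 2142.857ms=46/7b +93.168ms=2/7b
11) 2236.025ms=48/7b +93.168ms=2/7b
12) 2329.193ms=50/7b +93.168ms=2/7b
13) 2422.36ms=52/7b +93.168ms=2/7b
14) 2515.528ms=54/7b +93.168ms=2/7b
Σ=8b of 8 (184bpm 2/4) — PASS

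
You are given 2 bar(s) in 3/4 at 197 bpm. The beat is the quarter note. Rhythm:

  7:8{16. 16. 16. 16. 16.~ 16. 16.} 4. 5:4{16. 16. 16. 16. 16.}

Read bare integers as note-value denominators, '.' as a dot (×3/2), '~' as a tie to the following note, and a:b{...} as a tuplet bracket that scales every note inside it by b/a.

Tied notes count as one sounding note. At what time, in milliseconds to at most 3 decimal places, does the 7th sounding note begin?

1. 0.0ms @ 0 + 130.529ms (3/7)
2. 130.529ms @ 3/7 + 130.529ms (3/7)
3. 261.059ms @ 6/7 + 130.529ms (3/7)
4. 391.588ms @ 9/7 + 130.529ms (3/7)
5. 522.117ms @ 12/7 + 261.059ms (6/7)
6. 783.176ms @ 18/7 + 130.529ms (3/7)
7. 913.706ms @ 3 + 456.853ms (3/2)
8. 1370.558ms @ 9/2 + 91.371ms (3/10)
9. 1461.929ms @ 24/5 + 91.371ms (3/10)
10. 1553.299ms @ 51/10 + 91.371ms (3/10)
11. 1644.67ms @ 27/5 + 91.371ms (3/10)
12. 1736.041ms @ 57/10 + 91.371ms (3/10)

note 7 onset = 3b = 913.706ms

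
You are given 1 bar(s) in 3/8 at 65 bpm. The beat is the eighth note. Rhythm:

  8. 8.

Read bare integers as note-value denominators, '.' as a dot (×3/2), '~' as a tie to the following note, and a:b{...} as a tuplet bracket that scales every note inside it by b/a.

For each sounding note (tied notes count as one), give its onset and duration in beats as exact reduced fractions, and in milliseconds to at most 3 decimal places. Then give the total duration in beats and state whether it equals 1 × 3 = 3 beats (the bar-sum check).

1) 0.0ms=0b +1384.615ms=3/2b
2) 1384.615ms=3/2b +1384.615ms=3/2b
Σ=3b of 3 (65bpm 3/8) — PASS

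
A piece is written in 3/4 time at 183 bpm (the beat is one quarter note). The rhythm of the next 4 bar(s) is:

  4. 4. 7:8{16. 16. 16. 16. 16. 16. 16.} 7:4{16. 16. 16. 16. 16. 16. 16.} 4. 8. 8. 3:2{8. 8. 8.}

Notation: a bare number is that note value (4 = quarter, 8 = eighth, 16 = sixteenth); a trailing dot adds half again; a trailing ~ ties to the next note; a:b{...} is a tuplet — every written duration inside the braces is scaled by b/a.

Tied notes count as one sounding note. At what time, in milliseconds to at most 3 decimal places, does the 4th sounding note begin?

1. 0.0ms @ 0 + 491.803ms (3/2)
2. 491.803ms @ 3/2 + 491.803ms (3/2)
3. 983.607ms @ 3 + 140.515ms (3/7)
4. 1124.122ms @ 24/7 + 140.515ms (3/7)
5. 1264.637ms @ 27/7 + 140.515ms (3/7)
6. 1405.152ms @ 30/7 + 140.515ms (3/7)
7. 1545.667ms @ 33/7 + 140.515ms (3/7)
8. 1686.183ms @ 36/7 + 140.515ms (3/7)
9. 1826.698ms @ 39/7 + 140.515ms (3/7)
10. 1967.213ms @ 6 + 70.258ms (3/14)
11. 2037.471ms @ 87/14 + 70.258ms (3/14)
12. 2107.728ms @ 45/7 + 70.258ms (3/14)
13. 2177.986ms @ 93/14 + 70.258ms (3/14)
14. 2248.244ms @ 48/7 + 70.258ms (3/14)
15. 2318.501ms @ 99/14 + 70.258ms (3/14)
16. 2388.759ms @ 51/7 + 70.258ms (3/14)
17. 2459.016ms @ 15/2 + 491.803ms (3/2)
18. 2950.82ms @ 9 + 245.902ms (3/4)
19. 3196.721ms @ 39/4 + 245.902ms (3/4)
20. 3442.623ms @ 21/2 + 163.934ms (1/2)
21. 3606.557ms @ 11 + 163.934ms (1/2)
22. 3770.492ms @ 23/2 + 163.934ms (1/2)

note 4 onset = 24/7b = 1124.122ms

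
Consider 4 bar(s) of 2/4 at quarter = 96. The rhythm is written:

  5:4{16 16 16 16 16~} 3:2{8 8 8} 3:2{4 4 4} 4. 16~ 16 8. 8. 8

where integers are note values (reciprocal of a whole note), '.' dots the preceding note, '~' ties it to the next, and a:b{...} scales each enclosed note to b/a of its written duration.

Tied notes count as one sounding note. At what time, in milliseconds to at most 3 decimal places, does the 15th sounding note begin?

note 15 onset = 15/2b = 4687.5ms

1. 0.0ms @ 0 + 125.0ms (1/5)
2. 125.0ms @ 1/5 + 125.0ms (1/5)
3. 250.0ms @ 2/5 + 125.0ms (1/5)
4. 375.0ms @ 3/5 + 125.0ms (1/5)
5. 500.0ms @ 4/5 + 333.333ms (8/15)
6. 833.333ms @ 4/3 + 208.333ms (1/3)
7. 1041.667ms @ 5/3 + 208.333ms (1/3)
8. 1250.0ms @ 2 + 416.667ms (2/3)
9. 1666.667ms @ 8/3 + 416.667ms (2/3)
10. 2083.333ms @ 10/3 + 416.667ms (2/3)
11. 2500.0ms @ 4 + 937.5ms (3/2)
12. 3437.5ms @ 11/2 + 312.5ms (1/2)
13. 3750.0ms @ 6 + 468.75ms (3/4)
14. 4218.75ms @ 27/4 + 468.75ms (3/4)
15. 4687.5ms @ 15/2 + 312.5ms (1/2)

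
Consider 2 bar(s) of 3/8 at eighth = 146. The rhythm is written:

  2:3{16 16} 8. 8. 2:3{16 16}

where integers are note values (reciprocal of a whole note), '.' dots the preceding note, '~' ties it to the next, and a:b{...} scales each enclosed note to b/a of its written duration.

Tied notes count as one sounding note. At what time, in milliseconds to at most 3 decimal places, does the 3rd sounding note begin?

note 3 onset = 3/2b = 616.438ms

1. 0.0ms @ 0 + 308.219ms (3/4)
2. 308.219ms @ 3/4 + 308.219ms (3/4)
3. 616.438ms @ 3/2 + 616.438ms (3/2)
4. 1232.877ms @ 3 + 616.438ms (3/2)
5. 1849.315ms @ 9/2 + 308.219ms (3/4)
6. 2157.534ms @ 21/4 + 308.219ms (3/4)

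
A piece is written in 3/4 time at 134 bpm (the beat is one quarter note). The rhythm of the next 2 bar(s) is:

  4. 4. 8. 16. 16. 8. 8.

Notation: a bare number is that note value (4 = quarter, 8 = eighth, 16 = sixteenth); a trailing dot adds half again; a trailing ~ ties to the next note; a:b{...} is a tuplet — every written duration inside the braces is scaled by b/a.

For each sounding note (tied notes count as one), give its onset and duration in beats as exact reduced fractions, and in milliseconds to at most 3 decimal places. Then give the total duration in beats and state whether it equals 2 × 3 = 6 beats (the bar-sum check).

1) 0.0ms=0b +671.642ms=3/2b
2) 671.642ms=3/2b +671.642ms=3/2b
3) 1343.284ms=3b +335.821ms=3/4b
4) 1679.104ms=15/4b +167.91ms=3/8b
5) 1847.015ms=33/8b +167.91ms=3/8b
6) 2014.925ms=9/2b +335.821ms=3/4b
7) 2350.746ms=21/4b +335.821ms=3/4b
Σ=6b of 6 (134bpm 3/4) — PASS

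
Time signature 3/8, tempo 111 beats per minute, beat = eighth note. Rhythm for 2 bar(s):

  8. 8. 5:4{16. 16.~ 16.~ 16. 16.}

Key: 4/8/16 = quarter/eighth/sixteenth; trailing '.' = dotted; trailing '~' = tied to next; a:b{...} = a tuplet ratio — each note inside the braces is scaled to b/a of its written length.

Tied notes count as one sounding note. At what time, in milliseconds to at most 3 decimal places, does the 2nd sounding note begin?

note 2 onset = 3/2b = 810.811ms

1. 0.0ms @ 0 + 810.811ms (3/2)
2. 810.811ms @ 3/2 + 810.811ms (3/2)
3. 1621.622ms @ 3 + 324.324ms (3/5)
4. 1945.946ms @ 18/5 + 972.973ms (9/5)
5. 2918.919ms @ 27/5 + 324.324ms (3/5)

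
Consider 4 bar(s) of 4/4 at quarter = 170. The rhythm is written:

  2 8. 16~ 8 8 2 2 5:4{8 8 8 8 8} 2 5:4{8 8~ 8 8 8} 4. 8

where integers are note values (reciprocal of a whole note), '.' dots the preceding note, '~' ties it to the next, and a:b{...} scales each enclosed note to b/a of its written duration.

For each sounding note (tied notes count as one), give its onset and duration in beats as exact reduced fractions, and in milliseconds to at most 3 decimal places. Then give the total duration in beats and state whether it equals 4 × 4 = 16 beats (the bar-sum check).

1) 0.0ms=0b +705.882ms=2b
2) 705.882ms=2b +264.706ms=3/4b
3) 970.588ms=11/4b +264.706ms=3/4b
4) 1235.294ms=7/2b +176.471ms=1/2b
5) 1411.765ms=4b +705.882ms=2b
6) 2117.647ms=6b +705.882ms=2b
7) 2823.529ms=8b +141.176ms=2/5b
8) 2964.706ms=42/5b +141.176ms=2/5b
9) 3105.882ms=44/5b +141.176ms=2/5b
10) 3247.059ms=46/5b +141.176ms=2/5b
11) 3388.235ms=48/5b +141.176ms=2/5b
12) 3529.412ms=10b +705.882ms=2b
13) 4235.294ms=12b +141.176ms=2/5b
14) 4376.471ms=62/5b +282.353ms=4/5b
15) 4658.824ms=66/5b +141.176ms=2/5b
16) 4800.0ms=68/5b +141.176ms=2/5b
17) 4941.176ms=14b +529.412ms=3/2b
18) 5470.588ms=31/2b +176.471ms=1/2b
Σ=16b of 16 (170bpm 4/4) — PASS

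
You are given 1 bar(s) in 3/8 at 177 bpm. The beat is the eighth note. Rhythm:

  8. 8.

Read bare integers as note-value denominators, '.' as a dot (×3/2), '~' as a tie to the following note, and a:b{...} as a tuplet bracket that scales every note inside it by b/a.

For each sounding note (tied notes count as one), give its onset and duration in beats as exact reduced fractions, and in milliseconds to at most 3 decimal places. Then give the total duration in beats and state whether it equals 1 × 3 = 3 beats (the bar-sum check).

1) 0.0ms=0b +508.475ms=3/2b
2) 508.475ms=3/2b +508.475ms=3/2b
Σ=3b of 3 (177bpm 3/8) — PASS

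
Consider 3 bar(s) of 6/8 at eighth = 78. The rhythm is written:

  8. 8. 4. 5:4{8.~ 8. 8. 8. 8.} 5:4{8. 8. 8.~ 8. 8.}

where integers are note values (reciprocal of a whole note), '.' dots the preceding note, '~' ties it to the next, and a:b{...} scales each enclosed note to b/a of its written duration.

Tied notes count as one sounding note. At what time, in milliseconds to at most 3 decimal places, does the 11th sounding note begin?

1. 0.0ms @ 0 + 1153.846ms (3/2)
2. 1153.846ms @ 3/2 + 1153.846ms (3/2)
3. 2307.692ms @ 3 + 2307.692ms (3)
4. 4615.385ms @ 6 + 1846.154ms (12/5)
5. 6461.538ms @ 42/5 + 923.077ms (6/5)
6. 7384.615ms @ 48/5 + 923.077ms (6/5)
7. 8307.692ms @ 54/5 + 923.077ms (6/5)
8. 9230.769ms @ 12 + 923.077ms (6/5)
9. 10153.846ms @ 66/5 + 923.077ms (6/5)
10. 11076.923ms @ 72/5 + 1846.154ms (12/5)
11. 12923.077ms @ 84/5 + 923.077ms (6/5)

note 11 onset = 84/5b = 12923.077ms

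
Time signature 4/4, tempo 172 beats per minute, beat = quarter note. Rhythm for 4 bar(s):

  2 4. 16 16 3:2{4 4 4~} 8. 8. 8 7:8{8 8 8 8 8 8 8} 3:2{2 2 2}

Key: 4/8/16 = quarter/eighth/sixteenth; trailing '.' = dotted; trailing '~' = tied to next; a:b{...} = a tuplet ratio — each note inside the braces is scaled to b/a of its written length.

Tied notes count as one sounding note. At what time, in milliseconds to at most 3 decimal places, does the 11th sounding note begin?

note 11 onset = 60/7b = 2990.033ms

1. 0.0ms @ 0 + 697.674ms (2)
2. 697.674ms @ 2 + 523.256ms (3/2)
3. 1220.93ms @ 7/2 + 87.209ms (1/4)
4. 1308.14ms @ 15/4 + 87.209ms (1/4)
5. 1395.349ms @ 4 + 232.558ms (2/3)
6. 1627.907ms @ 14/3 + 232.558ms (2/3)
7. 1860.465ms @ 16/3 + 494.186ms (17/12)
8. 2354.651ms @ 27/4 + 261.628ms (3/4)
9. 2616.279ms @ 15/2 + 174.419ms (1/2)
10. 2790.698ms @ 8 + 199.336ms (4/7)
11. 2990.033ms @ 60/7 + 199.336ms (4/7)
12. 3189.369ms @ 64/7 + 199.336ms (4/7)
13. 3388.704ms @ 68/7 + 199.336ms (4/7)
14. 3588.04ms @ 72/7 + 199.336ms (4/7)
15. 3787.375ms @ 76/7 + 199.336ms (4/7)
16. 3986.711ms @ 80/7 + 199.336ms (4/7)
17. 4186.047ms @ 12 + 465.116ms (4/3)
18. 4651.163ms @ 40/3 + 465.116ms (4/3)
19. 5116.279ms @ 44/3 + 465.116ms (4/3)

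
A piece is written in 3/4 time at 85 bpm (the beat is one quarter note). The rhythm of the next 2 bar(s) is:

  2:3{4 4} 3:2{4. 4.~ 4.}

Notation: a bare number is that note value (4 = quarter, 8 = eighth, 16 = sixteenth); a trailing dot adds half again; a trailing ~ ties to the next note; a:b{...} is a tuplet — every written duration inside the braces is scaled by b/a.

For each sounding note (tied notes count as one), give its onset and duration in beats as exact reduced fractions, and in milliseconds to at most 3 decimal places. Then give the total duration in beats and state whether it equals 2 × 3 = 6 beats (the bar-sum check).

1) 0.0ms=0b +1058.824ms=3/2b
2) 1058.824ms=3/2b +1058.824ms=3/2b
3) 2117.647ms=3b +705.882ms=1b
4) 2823.529ms=4b +1411.765ms=2b
Σ=6b of 6 (85bpm 3/4) — PASS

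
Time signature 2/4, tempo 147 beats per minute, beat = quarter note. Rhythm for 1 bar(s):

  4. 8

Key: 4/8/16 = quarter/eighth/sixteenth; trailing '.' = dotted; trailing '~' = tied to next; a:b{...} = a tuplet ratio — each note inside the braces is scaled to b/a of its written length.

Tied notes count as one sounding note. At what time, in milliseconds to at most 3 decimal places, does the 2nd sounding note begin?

1. 0.0ms @ 0 + 612.245ms (3/2)
2. 612.245ms @ 3/2 + 204.082ms (1/2)

note 2 onset = 3/2b = 612.245ms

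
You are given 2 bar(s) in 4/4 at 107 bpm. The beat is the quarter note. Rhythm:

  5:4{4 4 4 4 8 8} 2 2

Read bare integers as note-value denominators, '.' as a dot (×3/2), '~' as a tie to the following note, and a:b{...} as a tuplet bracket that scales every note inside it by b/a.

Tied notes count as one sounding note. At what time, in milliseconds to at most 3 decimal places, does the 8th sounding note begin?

note 8 onset = 6b = 3364.486ms

1. 0.0ms @ 0 + 448.598ms (4/5)
2. 448.598ms @ 4/5 + 448.598ms (4/5)
3. 897.196ms @ 8/5 + 448.598ms (4/5)
4. 1345.794ms @ 12/5 + 448.598ms (4/5)
5. 1794.393ms @ 16/5 + 224.299ms (2/5)
6. 2018.692ms @ 18/5 + 224.299ms (2/5)
7. 2242.991ms @ 4 + 1121.495ms (2)
8. 3364.486ms @ 6 + 1121.495ms (2)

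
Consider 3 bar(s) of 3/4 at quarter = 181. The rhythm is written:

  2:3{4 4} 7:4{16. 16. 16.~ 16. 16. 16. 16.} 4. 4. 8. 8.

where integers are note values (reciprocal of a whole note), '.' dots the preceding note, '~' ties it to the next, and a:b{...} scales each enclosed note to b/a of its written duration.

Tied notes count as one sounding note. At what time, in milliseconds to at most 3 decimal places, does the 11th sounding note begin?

1. 0.0ms @ 0 + 497.238ms (3/2)
2. 497.238ms @ 3/2 + 497.238ms (3/2)
3. 994.475ms @ 3 + 71.034ms (3/14)
4. 1065.509ms @ 45/14 + 71.034ms (3/14)
5. 1136.543ms @ 24/7 + 142.068ms (3/7)
6. 1278.611ms @ 27/7 + 71.034ms (3/14)
7. 1349.645ms @ 57/14 + 71.034ms (3/14)
8. 1420.679ms @ 30/7 + 71.034ms (3/14)
9. 1491.713ms @ 9/2 + 497.238ms (3/2)
10. 1988.95ms @ 6 + 497.238ms (3/2)
11. 2486.188ms @ 15/2 + 248.619ms (3/4)
12. 2734.807ms @ 33/4 + 248.619ms (3/4)

note 11 onset = 15/2b = 2486.188ms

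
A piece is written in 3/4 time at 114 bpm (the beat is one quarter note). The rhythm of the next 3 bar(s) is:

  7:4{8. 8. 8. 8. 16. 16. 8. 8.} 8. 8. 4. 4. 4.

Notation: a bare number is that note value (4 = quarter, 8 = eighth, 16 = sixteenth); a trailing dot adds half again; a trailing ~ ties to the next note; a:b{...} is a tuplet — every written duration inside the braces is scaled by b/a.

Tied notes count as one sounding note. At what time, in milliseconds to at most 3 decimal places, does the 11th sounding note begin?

1. 0.0ms @ 0 + 225.564ms (3/7)
2. 225.564ms @ 3/7 + 225.564ms (3/7)
3. 451.128ms @ 6/7 + 225.564ms (3/7)
4. 676.692ms @ 9/7 + 225.564ms (3/7)
5. 902.256ms @ 12/7 + 112.782ms (3/14)
6. 1015.038ms @ 27/14 + 112.782ms (3/14)
7. 1127.82ms @ 15/7 + 225.564ms (3/7)
8. 1353.383ms @ 18/7 + 225.564ms (3/7)
9. 1578.947ms @ 3 + 394.737ms (3/4)
10. 1973.684ms @ 15/4 + 394.737ms (3/4)
11. 2368.421ms @ 9/2 + 789.474ms (3/2)
12. 3157.895ms @ 6 + 789.474ms (3/2)
13. 3947.368ms @ 15/2 + 789.474ms (3/2)

note 11 onset = 9/2b = 2368.421ms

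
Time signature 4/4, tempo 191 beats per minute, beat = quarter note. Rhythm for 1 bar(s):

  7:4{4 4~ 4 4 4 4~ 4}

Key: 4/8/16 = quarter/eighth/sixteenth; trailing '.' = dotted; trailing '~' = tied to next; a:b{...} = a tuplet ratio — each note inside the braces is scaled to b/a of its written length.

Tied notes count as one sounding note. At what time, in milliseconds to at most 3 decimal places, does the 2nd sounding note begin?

note 2 onset = 4/7b = 179.506ms

1. 0.0ms @ 0 + 179.506ms (4/7)
2. 179.506ms @ 4/7 + 359.013ms (8/7)
3. 538.519ms @ 12/7 + 179.506ms (4/7)
4. 718.025ms @ 16/7 + 179.506ms (4/7)
5. 897.532ms @ 20/7 + 359.013ms (8/7)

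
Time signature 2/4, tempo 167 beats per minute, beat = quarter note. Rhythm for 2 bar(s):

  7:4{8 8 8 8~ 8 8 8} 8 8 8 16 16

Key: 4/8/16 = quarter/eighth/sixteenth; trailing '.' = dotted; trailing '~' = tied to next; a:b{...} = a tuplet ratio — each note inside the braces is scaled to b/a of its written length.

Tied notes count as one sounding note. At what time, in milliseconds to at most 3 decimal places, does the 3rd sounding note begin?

note 3 onset = 4/7b = 205.304ms

1. 0.0ms @ 0 + 102.652ms (2/7)
2. 102.652ms @ 2/7 + 102.652ms (2/7)
3. 205.304ms @ 4/7 + 102.652ms (2/7)
4. 307.956ms @ 6/7 + 205.304ms (4/7)
5. 513.259ms @ 10/7 + 102.652ms (2/7)
6. 615.911ms @ 12/7 + 102.652ms (2/7)
7. 718.563ms @ 2 + 179.641ms (1/2)
8. 898.204ms @ 5/2 + 179.641ms (1/2)
9. 1077.844ms @ 3 + 179.641ms (1/2)
10. 1257.485ms @ 7/2 + 89.82ms (1/4)
11. 1347.305ms @ 15/4 + 89.82ms (1/4)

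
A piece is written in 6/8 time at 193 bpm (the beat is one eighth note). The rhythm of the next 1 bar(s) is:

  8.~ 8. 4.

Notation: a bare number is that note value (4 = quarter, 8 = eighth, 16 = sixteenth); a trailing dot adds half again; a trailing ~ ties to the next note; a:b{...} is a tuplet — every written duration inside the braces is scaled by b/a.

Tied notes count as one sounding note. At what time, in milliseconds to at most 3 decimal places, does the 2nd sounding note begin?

note 2 onset = 3b = 932.642ms

1. 0.0ms @ 0 + 932.642ms (3)
2. 932.642ms @ 3 + 932.642ms (3)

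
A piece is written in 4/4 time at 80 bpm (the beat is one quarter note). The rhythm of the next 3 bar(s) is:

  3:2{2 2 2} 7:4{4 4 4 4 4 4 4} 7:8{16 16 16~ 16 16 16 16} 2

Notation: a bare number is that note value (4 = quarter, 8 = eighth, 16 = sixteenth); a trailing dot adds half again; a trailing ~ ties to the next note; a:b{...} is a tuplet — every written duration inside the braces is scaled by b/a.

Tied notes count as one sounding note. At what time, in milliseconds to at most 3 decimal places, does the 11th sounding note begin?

1. 0.0ms @ 0 + 1000.0ms (4/3)
2. 1000.0ms @ 4/3 + 1000.0ms (4/3)
3. 2000.0ms @ 8/3 + 1000.0ms (4/3)
4. 3000.0ms @ 4 + 428.571ms (4/7)
5. 3428.571ms @ 32/7 + 428.571ms (4/7)
6. 3857.143ms @ 36/7 + 428.571ms (4/7)
7. 4285.714ms @ 40/7 + 428.571ms (4/7)
8. 4714.286ms @ 44/7 + 428.571ms (4/7)
9. 5142.857ms @ 48/7 + 428.571ms (4/7)
10. 5571.429ms @ 52/7 + 428.571ms (4/7)
11. 6000.0ms @ 8 + 214.286ms (2/7)
12. 6214.286ms @ 58/7 + 214.286ms (2/7)
13. 6428.571ms @ 60/7 + 428.571ms (4/7)
14. 6857.143ms @ 64/7 + 214.286ms (2/7)
15. 7071.429ms @ 66/7 + 214.286ms (2/7)
16. 7285.714ms @ 68/7 + 214.286ms (2/7)
17. 7500.0ms @ 10 + 1500.0ms (2)

note 11 onset = 8b = 6000.0ms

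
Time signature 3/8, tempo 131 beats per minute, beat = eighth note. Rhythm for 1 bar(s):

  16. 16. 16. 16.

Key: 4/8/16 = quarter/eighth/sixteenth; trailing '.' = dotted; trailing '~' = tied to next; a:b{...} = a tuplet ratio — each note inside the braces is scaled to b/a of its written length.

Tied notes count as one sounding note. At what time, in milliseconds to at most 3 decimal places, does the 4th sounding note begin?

note 4 onset = 9/4b = 1030.534ms

1. 0.0ms @ 0 + 343.511ms (3/4)
2. 343.511ms @ 3/4 + 343.511ms (3/4)
3. 687.023ms @ 3/2 + 343.511ms (3/4)
4. 1030.534ms @ 9/4 + 343.511ms (3/4)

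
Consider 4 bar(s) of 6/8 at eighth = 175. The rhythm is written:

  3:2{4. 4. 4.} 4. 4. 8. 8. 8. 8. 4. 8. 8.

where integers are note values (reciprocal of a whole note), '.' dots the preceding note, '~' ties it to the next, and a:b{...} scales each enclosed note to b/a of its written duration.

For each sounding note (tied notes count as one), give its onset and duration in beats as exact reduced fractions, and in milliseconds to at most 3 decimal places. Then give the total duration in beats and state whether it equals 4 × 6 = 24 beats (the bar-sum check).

1) 0.0ms=0b +685.714ms=2b
2) 685.714ms=2b +685.714ms=2b
3) 1371.429ms=4b +685.714ms=2b
4) 2057.143ms=6b +1028.571ms=3b
5) 3085.714ms=9b +1028.571ms=3b
6) 4114.286ms=12b +514.286ms=3/2b
7) 4628.571ms=27/2b +514.286ms=3/2b
8) 5142.857ms=15b +514.286ms=3/2b
9) 5657.143ms=33/2b +514.286ms=3/2b
10) 6171.429ms=18b +1028.571ms=3b
11) 7200.0ms=21b +514.286ms=3/2b
12) 7714.286ms=45/2b +514.286ms=3/2b
Σ=24b of 24 (175bpm 6/8) — PASS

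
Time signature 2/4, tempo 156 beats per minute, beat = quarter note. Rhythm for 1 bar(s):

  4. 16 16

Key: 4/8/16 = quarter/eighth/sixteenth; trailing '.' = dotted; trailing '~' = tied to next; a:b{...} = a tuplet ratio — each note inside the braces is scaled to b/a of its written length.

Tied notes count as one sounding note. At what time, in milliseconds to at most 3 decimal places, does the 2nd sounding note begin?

note 2 onset = 3/2b = 576.923ms

1. 0.0ms @ 0 + 576.923ms (3/2)
2. 576.923ms @ 3/2 + 96.154ms (1/4)
3. 673.077ms @ 7/4 + 96.154ms (1/4)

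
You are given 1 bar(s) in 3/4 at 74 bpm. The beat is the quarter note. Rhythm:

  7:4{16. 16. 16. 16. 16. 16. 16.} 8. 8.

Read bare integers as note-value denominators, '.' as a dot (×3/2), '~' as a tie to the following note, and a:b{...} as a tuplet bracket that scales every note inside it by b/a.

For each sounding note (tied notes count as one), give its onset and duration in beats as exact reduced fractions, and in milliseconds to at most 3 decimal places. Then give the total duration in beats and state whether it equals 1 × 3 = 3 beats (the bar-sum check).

1) 0.0ms=0b +173.745ms=3/14b
2) 173.745ms=3/14b +173.745ms=3/14b
3) 347.49ms=3/7b +173.745ms=3/14b
4) 521.236ms=9/14b +173.745ms=3/14b
5) 694.981ms=6/7b +173.745ms=3/14b
6) 868.726ms=15/14b +173.745ms=3/14b
7) 1042.471ms=9/7b +173.745ms=3/14b
8) 1216.216ms=3/2b +608.108ms=3/4b
9) 1824.324ms=9/4b +608.108ms=3/4b
Σ=3b of 3 (74bpm 3/4) — PASS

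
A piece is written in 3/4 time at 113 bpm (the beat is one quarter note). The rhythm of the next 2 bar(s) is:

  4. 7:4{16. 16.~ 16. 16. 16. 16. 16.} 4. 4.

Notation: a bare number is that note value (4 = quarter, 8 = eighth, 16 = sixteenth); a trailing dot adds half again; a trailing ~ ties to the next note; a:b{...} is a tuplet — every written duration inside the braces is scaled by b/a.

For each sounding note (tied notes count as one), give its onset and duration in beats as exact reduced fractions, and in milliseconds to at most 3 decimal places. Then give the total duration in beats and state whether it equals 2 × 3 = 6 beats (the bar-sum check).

1) 0.0ms=0b +796.46ms=3/2b
2) 796.46ms=3/2b +113.78ms=3/14b
3) 910.24ms=12/7b +227.56ms=3/7b
4) 1137.8ms=15/7b +113.78ms=3/14b
5) 1251.58ms=33/14b +113.78ms=3/14b
6) 1365.36ms=18/7b +113.78ms=3/14b
7) 1479.14ms=39/14b +113.78ms=3/14b
8) 1592.92ms=3b +796.46ms=3/2b
9) 2389.381ms=9/2b +796.46ms=3/2b
Σ=6b of 6 (113bpm 3/4) — PASS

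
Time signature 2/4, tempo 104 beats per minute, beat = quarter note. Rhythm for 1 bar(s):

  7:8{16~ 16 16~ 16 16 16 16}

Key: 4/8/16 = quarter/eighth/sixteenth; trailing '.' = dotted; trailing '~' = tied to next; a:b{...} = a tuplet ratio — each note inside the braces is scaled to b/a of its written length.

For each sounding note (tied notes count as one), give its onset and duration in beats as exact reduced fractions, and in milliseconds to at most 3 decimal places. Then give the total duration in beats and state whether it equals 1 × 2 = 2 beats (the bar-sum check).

1) 0.0ms=0b +329.67ms=4/7b
2) 329.67ms=4/7b +329.67ms=4/7b
3) 659.341ms=8/7b +164.835ms=2/7b
4) 824.176ms=10/7b +164.835ms=2/7b
5) 989.011ms=12/7b +164.835ms=2/7b
Σ=2b of 2 (104bpm 2/4) — PASS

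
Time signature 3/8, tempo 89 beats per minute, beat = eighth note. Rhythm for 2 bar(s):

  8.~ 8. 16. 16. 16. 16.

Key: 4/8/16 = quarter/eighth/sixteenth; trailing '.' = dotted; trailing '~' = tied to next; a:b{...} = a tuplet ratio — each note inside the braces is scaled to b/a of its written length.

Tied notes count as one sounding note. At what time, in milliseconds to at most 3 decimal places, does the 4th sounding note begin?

1. 0.0ms @ 0 + 2022.472ms (3)
2. 2022.472ms @ 3 + 505.618ms (3/4)
3. 2528.09ms @ 15/4 + 505.618ms (3/4)
4. 3033.708ms @ 9/2 + 505.618ms (3/4)
5. 3539.326ms @ 21/4 + 505.618ms (3/4)

note 4 onset = 9/2b = 3033.708ms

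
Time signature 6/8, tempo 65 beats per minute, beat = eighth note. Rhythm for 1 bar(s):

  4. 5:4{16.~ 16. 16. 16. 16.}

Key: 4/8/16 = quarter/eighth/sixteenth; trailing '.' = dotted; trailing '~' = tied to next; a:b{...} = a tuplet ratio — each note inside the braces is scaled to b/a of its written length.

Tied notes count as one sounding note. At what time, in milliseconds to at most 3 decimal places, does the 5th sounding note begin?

1. 0.0ms @ 0 + 2769.231ms (3)
2. 2769.231ms @ 3 + 1107.692ms (6/5)
3. 3876.923ms @ 21/5 + 553.846ms (3/5)
4. 4430.769ms @ 24/5 + 553.846ms (3/5)
5. 4984.615ms @ 27/5 + 553.846ms (3/5)

note 5 onset = 27/5b = 4984.615ms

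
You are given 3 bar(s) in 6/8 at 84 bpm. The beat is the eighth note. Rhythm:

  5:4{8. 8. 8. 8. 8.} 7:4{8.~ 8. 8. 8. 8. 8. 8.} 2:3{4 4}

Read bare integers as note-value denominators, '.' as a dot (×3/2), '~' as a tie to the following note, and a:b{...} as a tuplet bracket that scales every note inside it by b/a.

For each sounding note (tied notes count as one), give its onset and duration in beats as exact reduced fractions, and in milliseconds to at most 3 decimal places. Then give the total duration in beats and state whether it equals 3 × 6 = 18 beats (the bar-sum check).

1) 0.0ms=0b +857.143ms=6/5b
2) 857.143ms=6/5b +857.143ms=6/5b
3) 1714.286ms=12/5b +857.143ms=6/5b
4) 2571.429ms=18/5b +857.143ms=6/5b
5) 3428.571ms=24/5b +857.143ms=6/5b
6) 4285.714ms=6b +1224.49ms=12/7b
7) 5510.204ms=54/7b +612.245ms=6/7b
8) 6122.449ms=60/7b +612.245ms=6/7b
9) 6734.694ms=66/7b +612.245ms=6/7b
10) 7346.939ms=72/7b +612.245ms=6/7b
11) 7959.184ms=78/7b +612.245ms=6/7b
12) 8571.429ms=12b +2142.857ms=3b
13) 10714.286ms=15b +2142.857ms=3b
Σ=18b of 18 (84bpm 6/8) — PASS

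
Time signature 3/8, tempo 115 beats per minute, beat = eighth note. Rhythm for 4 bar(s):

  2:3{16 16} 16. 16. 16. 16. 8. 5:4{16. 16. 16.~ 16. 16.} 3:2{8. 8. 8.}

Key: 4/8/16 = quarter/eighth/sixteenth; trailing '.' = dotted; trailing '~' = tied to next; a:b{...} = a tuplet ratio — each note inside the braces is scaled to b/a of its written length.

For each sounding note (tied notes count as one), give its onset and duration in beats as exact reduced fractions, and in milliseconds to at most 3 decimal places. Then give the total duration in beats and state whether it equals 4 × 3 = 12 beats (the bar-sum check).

1) 0.0ms=0b +391.304ms=3/4b
2) 391.304ms=3/4b +391.304ms=3/4b
3) 782.609ms=3/2b +391.304ms=3/4b
4) 1173.913ms=9/4b +391.304ms=3/4b
5) 1565.217ms=3b +391.304ms=3/4b
6) 1956.522ms=15/4b +391.304ms=3/4b
7) 2347.826ms=9/2b +782.609ms=3/2b
8) 3130.435ms=6b +313.043ms=3/5b
9) 3443.478ms=33/5b +313.043ms=3/5b
10) 3756.522ms=36/5b +626.087ms=6/5b
11) 4382.609ms=42/5b +313.043ms=3/5b
12) 4695.652ms=9b +521.739ms=1b
13) 5217.391ms=10b +521.739ms=1b
14) 5739.13ms=11b +521.739ms=1b
Σ=12b of 12 (115bpm 3/8) — PASS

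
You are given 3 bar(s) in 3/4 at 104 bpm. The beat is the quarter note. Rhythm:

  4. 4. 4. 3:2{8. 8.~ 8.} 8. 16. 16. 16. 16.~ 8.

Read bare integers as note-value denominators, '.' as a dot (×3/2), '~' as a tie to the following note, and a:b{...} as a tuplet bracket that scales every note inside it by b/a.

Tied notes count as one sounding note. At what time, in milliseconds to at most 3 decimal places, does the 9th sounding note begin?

note 9 onset = 15/2b = 4326.923ms

1. 0.0ms @ 0 + 865.385ms (3/2)
2. 865.385ms @ 3/2 + 865.385ms (3/2)
3. 1730.769ms @ 3 + 865.385ms (3/2)
4. 2596.154ms @ 9/2 + 288.462ms (1/2)
5. 2884.615ms @ 5 + 576.923ms (1)
6. 3461.538ms @ 6 + 432.692ms (3/4)
7. 3894.231ms @ 27/4 + 216.346ms (3/8)
8. 4110.577ms @ 57/8 + 216.346ms (3/8)
9. 4326.923ms @ 15/2 + 216.346ms (3/8)
10. 4543.269ms @ 63/8 + 649.038ms (9/8)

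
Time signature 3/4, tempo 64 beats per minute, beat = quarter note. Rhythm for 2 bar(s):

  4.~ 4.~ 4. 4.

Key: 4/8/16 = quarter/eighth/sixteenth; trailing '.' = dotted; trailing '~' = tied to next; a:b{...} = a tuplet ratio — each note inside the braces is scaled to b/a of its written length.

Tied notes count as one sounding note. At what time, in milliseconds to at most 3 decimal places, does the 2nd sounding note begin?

note 2 onset = 9/2b = 4218.75ms

1. 0.0ms @ 0 + 4218.75ms (9/2)
2. 4218.75ms @ 9/2 + 1406.25ms (3/2)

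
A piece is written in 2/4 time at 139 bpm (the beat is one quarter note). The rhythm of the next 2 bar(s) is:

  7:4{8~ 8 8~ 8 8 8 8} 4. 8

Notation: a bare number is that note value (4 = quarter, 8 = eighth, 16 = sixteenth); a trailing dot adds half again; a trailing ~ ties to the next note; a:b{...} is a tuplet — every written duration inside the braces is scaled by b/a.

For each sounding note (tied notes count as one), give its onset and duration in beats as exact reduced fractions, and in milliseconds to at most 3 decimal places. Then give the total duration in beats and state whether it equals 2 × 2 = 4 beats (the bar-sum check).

1) 0.0ms=0b +246.66ms=4/7b
2) 246.66ms=4/7b +246.66ms=4/7b
3) 493.32ms=8/7b +123.33ms=2/7b
4) 616.65ms=10/7b +123.33ms=2/7b
5) 739.979ms=12/7b +123.33ms=2/7b
6) 863.309ms=2b +647.482ms=3/2b
7) 1510.791ms=7/2b +215.827ms=1/2b
Σ=4b of 4 (139bpm 2/4) — PASS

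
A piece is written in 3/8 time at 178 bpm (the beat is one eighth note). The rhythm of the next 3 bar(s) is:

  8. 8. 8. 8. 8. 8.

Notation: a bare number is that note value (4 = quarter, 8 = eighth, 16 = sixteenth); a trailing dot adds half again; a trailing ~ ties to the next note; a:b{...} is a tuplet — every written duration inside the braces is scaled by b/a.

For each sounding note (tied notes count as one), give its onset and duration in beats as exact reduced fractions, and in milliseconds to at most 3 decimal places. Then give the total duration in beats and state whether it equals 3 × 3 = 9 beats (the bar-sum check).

1) 0.0ms=0b +505.618ms=3/2b
2) 505.618ms=3/2b +505.618ms=3/2b
3) 1011.236ms=3b +505.618ms=3/2b
4) 1516.854ms=9/2b +505.618ms=3/2b
5) 2022.472ms=6b +505.618ms=3/2b
6) 2528.09ms=15/2b +505.618ms=3/2b
Σ=9b of 9 (178bpm 3/8) — PASS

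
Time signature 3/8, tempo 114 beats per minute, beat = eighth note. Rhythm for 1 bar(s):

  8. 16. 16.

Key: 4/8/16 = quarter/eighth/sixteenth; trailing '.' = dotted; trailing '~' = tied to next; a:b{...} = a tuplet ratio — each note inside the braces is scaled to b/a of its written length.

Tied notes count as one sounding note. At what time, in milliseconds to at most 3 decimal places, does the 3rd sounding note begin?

1. 0.0ms @ 0 + 789.474ms (3/2)
2. 789.474ms @ 3/2 + 394.737ms (3/4)
3. 1184.211ms @ 9/4 + 394.737ms (3/4)

note 3 onset = 9/4b = 1184.211ms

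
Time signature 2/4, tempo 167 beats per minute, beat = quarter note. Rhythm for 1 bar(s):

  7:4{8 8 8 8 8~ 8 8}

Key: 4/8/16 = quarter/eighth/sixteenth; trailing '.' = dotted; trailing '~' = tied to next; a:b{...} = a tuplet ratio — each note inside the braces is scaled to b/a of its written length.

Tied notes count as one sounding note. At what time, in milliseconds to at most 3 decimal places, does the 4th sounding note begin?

1. 0.0ms @ 0 + 102.652ms (2/7)
2. 102.652ms @ 2/7 + 102.652ms (2/7)
3. 205.304ms @ 4/7 + 102.652ms (2/7)
4. 307.956ms @ 6/7 + 102.652ms (2/7)
5. 410.607ms @ 8/7 + 205.304ms (4/7)
6. 615.911ms @ 12/7 + 102.652ms (2/7)

note 4 onset = 6/7b = 307.956ms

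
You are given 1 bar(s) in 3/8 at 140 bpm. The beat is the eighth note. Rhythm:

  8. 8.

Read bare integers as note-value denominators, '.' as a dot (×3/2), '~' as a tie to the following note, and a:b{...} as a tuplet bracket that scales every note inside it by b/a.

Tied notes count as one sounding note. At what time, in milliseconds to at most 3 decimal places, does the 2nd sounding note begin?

note 2 onset = 3/2b = 642.857ms

1. 0.0ms @ 0 + 642.857ms (3/2)
2. 642.857ms @ 3/2 + 642.857ms (3/2)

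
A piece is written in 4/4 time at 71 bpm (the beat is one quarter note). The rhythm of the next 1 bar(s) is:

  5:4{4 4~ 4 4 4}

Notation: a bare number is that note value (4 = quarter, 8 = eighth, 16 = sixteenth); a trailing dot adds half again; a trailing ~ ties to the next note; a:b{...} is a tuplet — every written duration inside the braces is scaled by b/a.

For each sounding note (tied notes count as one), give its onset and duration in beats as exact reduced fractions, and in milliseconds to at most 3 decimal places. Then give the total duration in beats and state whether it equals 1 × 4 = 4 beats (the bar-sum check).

1) 0.0ms=0b +676.056ms=4/5b
2) 676.056ms=4/5b +1352.113ms=8/5b
3) 2028.169ms=12/5b +676.056ms=4/5b
4) 2704.225ms=16/5b +676.056ms=4/5b
Σ=4b of 4 (71bpm 4/4) — PASS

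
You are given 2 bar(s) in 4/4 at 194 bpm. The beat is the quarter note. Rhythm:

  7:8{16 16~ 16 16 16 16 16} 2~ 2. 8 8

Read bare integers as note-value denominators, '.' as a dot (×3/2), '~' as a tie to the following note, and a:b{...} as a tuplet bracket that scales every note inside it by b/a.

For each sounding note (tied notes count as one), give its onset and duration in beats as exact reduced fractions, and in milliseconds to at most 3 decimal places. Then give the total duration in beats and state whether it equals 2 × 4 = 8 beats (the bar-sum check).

1) 0.0ms=0b +88.365ms=2/7b
2) 88.365ms=2/7b +176.73ms=4/7b
3) 265.096ms=6/7b +88.365ms=2/7b
4) 353.461ms=8/7b +88.365ms=2/7b
5) 441.826ms=10/7b +88.365ms=2/7b
6) 530.191ms=12/7b +88.365ms=2/7b
7) 618.557ms=2b +1546.392ms=5b
8) 2164.948ms=7b +154.639ms=1/2b
9) 2319.588ms=15/2b +154.639ms=1/2b
Σ=8b of 8 (194bpm 4/4) — PASS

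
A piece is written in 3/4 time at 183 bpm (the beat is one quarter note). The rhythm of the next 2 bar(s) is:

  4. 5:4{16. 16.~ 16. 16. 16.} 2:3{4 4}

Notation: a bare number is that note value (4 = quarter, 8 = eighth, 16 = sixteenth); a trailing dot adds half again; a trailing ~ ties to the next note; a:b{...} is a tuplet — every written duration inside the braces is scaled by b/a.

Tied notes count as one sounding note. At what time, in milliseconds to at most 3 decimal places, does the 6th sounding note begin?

1. 0.0ms @ 0 + 491.803ms (3/2)
2. 491.803ms @ 3/2 + 98.361ms (3/10)
3. 590.164ms @ 9/5 + 196.721ms (3/5)
4. 786.885ms @ 12/5 + 98.361ms (3/10)
5. 885.246ms @ 27/10 + 98.361ms (3/10)
6. 983.607ms @ 3 + 491.803ms (3/2)
7. 1475.41ms @ 9/2 + 491.803ms (3/2)

note 6 onset = 3b = 983.607ms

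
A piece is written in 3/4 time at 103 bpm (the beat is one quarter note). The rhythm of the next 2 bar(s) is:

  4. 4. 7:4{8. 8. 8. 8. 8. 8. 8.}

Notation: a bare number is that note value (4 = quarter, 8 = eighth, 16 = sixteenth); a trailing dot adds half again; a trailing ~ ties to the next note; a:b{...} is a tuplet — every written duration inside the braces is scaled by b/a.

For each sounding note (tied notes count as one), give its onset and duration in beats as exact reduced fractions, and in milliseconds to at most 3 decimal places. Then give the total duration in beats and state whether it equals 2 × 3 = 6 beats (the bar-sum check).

1) 0.0ms=0b +873.786ms=3/2b
2) 873.786ms=3/2b +873.786ms=3/2b
3) 1747.573ms=3b +249.653ms=3/7b
4) 1997.226ms=24/7b +249.653ms=3/7b
5) 2246.879ms=27/7b +249.653ms=3/7b
6) 2496.533ms=30/7b +249.653ms=3/7b
7) 2746.186ms=33/7b +249.653ms=3/7b
8) 2995.839ms=36/7b +249.653ms=3/7b
9) 3245.492ms=39/7b +249.653ms=3/7b
Σ=6b of 6 (103bpm 3/4) — PASS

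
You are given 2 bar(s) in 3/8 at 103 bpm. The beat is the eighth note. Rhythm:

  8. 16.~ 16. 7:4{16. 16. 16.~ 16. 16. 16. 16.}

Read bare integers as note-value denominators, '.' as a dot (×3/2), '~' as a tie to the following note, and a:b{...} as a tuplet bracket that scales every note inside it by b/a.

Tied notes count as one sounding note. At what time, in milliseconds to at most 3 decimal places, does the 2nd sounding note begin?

note 2 onset = 3/2b = 873.786ms

1. 0.0ms @ 0 + 873.786ms (3/2)
2. 873.786ms @ 3/2 + 873.786ms (3/2)
3. 1747.573ms @ 3 + 249.653ms (3/7)
4. 1997.226ms @ 24/7 + 249.653ms (3/7)
5. 2246.879ms @ 27/7 + 499.307ms (6/7)
6. 2746.186ms @ 33/7 + 249.653ms (3/7)
7. 2995.839ms @ 36/7 + 249.653ms (3/7)
8. 3245.492ms @ 39/7 + 249.653ms (3/7)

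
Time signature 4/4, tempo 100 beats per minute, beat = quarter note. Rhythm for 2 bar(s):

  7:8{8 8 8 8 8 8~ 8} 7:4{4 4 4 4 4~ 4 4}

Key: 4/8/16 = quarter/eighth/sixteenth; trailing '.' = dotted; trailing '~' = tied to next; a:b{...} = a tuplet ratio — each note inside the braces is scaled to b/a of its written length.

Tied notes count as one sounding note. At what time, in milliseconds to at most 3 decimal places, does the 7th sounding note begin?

1. 0.0ms @ 0 + 342.857ms (4/7)
2. 342.857ms @ 4/7 + 342.857ms (4/7)
3. 685.714ms @ 8/7 + 342.857ms (4/7)
4. 1028.571ms @ 12/7 + 342.857ms (4/7)
5. 1371.429ms @ 16/7 + 342.857ms (4/7)
6. 1714.286ms @ 20/7 + 685.714ms (8/7)
7. 2400.0ms @ 4 + 342.857ms (4/7)
8. 2742.857ms @ 32/7 + 342.857ms (4/7)
9. 3085.714ms @ 36/7 + 342.857ms (4/7)
10. 3428.571ms @ 40/7 + 342.857ms (4/7)
11. 3771.429ms @ 44/7 + 685.714ms (8/7)
12. 4457.143ms @ 52/7 + 342.857ms (4/7)

note 7 onset = 4b = 2400.0ms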